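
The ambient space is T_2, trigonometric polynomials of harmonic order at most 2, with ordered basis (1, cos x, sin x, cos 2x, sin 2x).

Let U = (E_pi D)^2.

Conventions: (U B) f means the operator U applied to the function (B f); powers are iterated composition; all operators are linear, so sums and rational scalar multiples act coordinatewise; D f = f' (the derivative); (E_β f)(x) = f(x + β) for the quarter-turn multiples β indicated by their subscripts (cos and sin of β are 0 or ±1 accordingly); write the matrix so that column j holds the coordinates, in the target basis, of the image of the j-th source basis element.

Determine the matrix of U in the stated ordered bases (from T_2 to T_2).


image of 1: 0
image of cos x: -cos x
image of sin x: -sin x
image of cos 2x: -4cos 2x
image of sin 2x: -4sin 2x
each image's coordinates form column j of the matrix

the matrix is [[0, 0, 0, 0, 0]; [0, -1, 0, 0, 0]; [0, 0, -1, 0, 0]; [0, 0, 0, -4, 0]; [0, 0, 0, 0, -4]] (rows listed top to bottom)


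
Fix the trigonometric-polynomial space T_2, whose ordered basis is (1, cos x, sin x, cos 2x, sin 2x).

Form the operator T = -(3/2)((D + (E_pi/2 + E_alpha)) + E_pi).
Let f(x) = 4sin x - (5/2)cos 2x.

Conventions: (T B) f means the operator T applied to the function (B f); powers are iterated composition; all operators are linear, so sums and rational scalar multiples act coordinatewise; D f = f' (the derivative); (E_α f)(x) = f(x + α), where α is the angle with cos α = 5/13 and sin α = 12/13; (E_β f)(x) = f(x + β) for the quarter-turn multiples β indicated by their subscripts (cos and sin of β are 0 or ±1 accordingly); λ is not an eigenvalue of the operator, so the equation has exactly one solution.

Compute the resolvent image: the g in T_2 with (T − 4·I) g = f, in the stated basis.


write g with unknown coordinates in the stated basis and equate coefficients in (T − 4·I) g = f
solving from the highest basis element down gives g = (228/373)cos x - (160/373)sin x + (4975/17029)cos 2x + (6870/17029)sin 2x
check: T g = (912/373)cos x + (852/373)sin x - (45345/34058)cos 2x + (27480/17029)sin 2x
so T g − 4·g = 4sin x - (5/2)cos 2x = f ✓

g(x) = (228/373)cos x - (160/373)sin x + (4975/17029)cos 2x + (6870/17029)sin 2x


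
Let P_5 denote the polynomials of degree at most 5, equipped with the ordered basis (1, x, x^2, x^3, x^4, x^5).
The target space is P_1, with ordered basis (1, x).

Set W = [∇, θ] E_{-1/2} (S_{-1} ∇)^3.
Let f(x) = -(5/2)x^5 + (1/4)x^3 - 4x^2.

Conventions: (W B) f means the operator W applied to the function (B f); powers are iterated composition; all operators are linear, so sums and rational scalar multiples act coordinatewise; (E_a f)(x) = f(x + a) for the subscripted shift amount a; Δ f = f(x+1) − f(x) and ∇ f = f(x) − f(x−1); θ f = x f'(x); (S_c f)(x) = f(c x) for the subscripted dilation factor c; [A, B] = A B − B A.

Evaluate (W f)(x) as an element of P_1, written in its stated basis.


∇ f = -(25/2)x^4 + 25x^3 - (97/4)x^2 + (15/4)x + 7/4
S_{-1} ∇ f = -(25/2)x^4 - 25x^3 - (97/4)x^2 - (15/4)x + 7/4
∇ (S_{-1} ∇) f = -50x^3 - (47/2)x + 8
S_{-1} ∇ (S_{-1} ∇) f = 50x^3 + (47/2)x + 8
∇ (S_{-1} ∇) (S_{-1} ∇) f = 150x^2 - 150x + 147/2
S_{-1} ∇ (S_{-1} ∇) (S_{-1} ∇) f = 150x^2 + 150x + 147/2
E_{-1/2} (S_{-1} ∇)^3 f = 150x^2 + 36
θ E_{-1/2} (S_{-1} ∇)^3 f = 300x^2
∇ θ E_{-1/2} (S_{-1} ∇)^3 f = 600x - 300
∇ E_{-1/2} (S_{-1} ∇)^3 f = 300x - 150
θ ∇ E_{-1/2} (S_{-1} ∇)^3 f = 300x
[∇, θ] E_{-1/2} (S_{-1} ∇)^3 f = 300x - 300

g(x) = 300x - 300


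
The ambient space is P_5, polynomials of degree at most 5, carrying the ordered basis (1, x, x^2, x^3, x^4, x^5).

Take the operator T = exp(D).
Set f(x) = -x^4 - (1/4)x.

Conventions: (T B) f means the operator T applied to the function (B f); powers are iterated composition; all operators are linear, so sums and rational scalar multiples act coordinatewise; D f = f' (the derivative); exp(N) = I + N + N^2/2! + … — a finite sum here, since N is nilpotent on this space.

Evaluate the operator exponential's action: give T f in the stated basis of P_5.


order-1 term: -4x^3 - 1/4
order-2 term: -6x^2
order-3 term: -4x
order-4 term: -1
the series for exp(D) f terminates at order 4
exp(D) f = -x^4 - 4x^3 - 6x^2 - (17/4)x - 5/4

the image equals g(x) = -x^4 - 4x^3 - 6x^2 - (17/4)x - 5/4


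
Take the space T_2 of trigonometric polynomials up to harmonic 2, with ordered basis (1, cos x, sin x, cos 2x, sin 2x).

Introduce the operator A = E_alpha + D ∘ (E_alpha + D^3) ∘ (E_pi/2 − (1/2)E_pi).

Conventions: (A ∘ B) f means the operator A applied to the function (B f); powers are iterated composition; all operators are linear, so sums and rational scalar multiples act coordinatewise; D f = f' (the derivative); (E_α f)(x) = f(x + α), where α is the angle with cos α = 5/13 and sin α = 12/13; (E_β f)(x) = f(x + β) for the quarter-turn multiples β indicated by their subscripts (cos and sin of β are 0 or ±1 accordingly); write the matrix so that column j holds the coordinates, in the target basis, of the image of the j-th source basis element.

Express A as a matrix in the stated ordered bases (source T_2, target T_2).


the matrix is [[1, 0, 0, 0, 0]; [0, 1/26, 31/26, 0, 0]; [0, -31/26, 1/26, 0, 0]; [0, 0, 0, -3815/169, 477/169]; [0, 0, 0, -477/169, -3815/169]] (rows listed top to bottom)

image of 1: 1
image of cos x: (1/26)cos x - (31/26)sin x
image of sin x: (31/26)cos x + (1/26)sin x
image of cos 2x: -(3815/169)cos 2x - (477/169)sin 2x
image of sin 2x: (477/169)cos 2x - (3815/169)sin 2x
each image's coordinates form column j of the matrix


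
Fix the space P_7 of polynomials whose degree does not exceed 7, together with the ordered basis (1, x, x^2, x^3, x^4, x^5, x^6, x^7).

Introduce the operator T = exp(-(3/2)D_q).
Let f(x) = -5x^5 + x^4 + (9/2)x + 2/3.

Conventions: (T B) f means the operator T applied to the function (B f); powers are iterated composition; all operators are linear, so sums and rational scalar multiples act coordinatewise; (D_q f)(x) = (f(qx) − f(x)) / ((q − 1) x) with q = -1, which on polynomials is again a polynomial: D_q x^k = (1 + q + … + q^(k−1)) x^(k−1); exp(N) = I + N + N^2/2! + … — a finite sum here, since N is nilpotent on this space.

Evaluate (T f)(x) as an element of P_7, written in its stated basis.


the result is g(x) = -5x^5 + (17/2)x^4 + (9/2)x - 73/12

order-1 term: (15/2)x^4 - 27/4
the series for exp(-(3/2)D_q) f terminates at order 1
exp(-(3/2)D_q) f = -5x^5 + (17/2)x^4 + (9/2)x - 73/12


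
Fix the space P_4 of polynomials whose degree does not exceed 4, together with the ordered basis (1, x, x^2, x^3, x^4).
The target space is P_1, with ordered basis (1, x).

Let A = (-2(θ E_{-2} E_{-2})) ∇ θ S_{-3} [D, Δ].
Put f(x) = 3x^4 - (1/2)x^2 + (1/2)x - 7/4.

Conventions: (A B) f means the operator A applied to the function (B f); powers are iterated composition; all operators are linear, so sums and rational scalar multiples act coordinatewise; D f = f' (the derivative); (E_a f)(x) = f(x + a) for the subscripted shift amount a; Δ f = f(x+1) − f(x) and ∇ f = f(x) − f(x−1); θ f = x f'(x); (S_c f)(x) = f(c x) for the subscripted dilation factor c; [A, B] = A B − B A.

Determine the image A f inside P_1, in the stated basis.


the image equals g(x) = 0

Δ f = 12x^3 + 18x^2 + 11x + 3
D Δ f = 36x^2 + 36x + 11
D f = 12x^3 - x + 1/2
Δ D f = 36x^2 + 36x + 11
[D, Δ] f = 0
S_{-3} [D, Δ] f = 0
θ S_{-3} [D, Δ] f = 0
∇ θ S_{-3} [D, Δ] f = 0
E_{-2} (∇ θ S_{-3}) [D, Δ] f = 0
E_{-2} E_{-2} (∇ θ S_{-3}) [D, Δ] f = 0
θ E_{-2} E_{-2} (∇ θ S_{-3}) [D, Δ] f = 0
(-2(θ E_{-2} E_{-2})) (∇ θ S_{-3}) [D, Δ] f = 0


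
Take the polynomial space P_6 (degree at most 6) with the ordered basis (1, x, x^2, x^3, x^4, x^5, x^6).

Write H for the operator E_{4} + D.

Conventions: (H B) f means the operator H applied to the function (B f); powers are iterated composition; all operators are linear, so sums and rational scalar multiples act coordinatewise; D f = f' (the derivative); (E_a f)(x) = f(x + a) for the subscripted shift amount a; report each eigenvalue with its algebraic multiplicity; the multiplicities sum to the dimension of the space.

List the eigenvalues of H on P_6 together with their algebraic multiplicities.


λ = 1 (multiplicity 7)

image of 1: 1
image of x: x + 5
image of x^2: x^2 + 10x + 16
image of x^3: x^3 + 15x^2 + 48x + 64
image of x^4: x^4 + 20x^3 + 96x^2 + 256x + 256
image of x^5: x^5 + 25x^4 + 160x^3 + 640x^2 + 1280x + 1024
image of x^6: x^6 + 30x^5 + 240x^4 + 1280x^3 + 3840x^2 + 6144x + 4096
the matrix is upper triangular; its diagonal is (1, 1, 1, 1, 1, 1, 1)
for a triangular matrix the eigenvalues are the diagonal entries, with algebraic multiplicity their repetition count


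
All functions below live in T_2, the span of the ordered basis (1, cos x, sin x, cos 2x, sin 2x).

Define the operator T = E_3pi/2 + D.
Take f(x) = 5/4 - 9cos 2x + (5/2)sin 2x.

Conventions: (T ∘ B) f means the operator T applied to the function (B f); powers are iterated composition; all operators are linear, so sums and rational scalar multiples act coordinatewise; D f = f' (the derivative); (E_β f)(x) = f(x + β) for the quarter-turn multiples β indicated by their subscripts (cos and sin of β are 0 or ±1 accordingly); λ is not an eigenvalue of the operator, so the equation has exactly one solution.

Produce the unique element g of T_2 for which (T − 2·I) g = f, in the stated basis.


write g with unknown coordinates in the stated basis and equate coefficients in (T − 2·I) g = f
solving from the highest basis element down gives g = -5/4 + (22/13)cos 2x - (51/26)sin 2x
check: T g = -5/4 - (73/13)cos 2x - (37/26)sin 2x
so T g − 2·g = 5/4 - 9cos 2x + (5/2)sin 2x = f ✓

the image equals g(x) = -5/4 + (22/13)cos 2x - (51/26)sin 2x


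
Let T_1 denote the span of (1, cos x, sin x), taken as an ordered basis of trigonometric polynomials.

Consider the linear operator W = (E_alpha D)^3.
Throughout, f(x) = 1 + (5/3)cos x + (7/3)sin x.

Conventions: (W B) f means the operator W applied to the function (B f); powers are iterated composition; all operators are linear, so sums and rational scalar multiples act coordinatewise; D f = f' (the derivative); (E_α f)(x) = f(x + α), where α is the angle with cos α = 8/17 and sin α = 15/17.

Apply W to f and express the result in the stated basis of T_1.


the image equals g(x) = (31741/14739)cos x - (27905/14739)sin x

D f = (7/3)cos x - (5/3)sin x
E_alpha D f = -(19/51)cos x - (145/51)sin x
D (E_alpha D) f = -(145/51)cos x + (19/51)sin x
E_alpha D (E_alpha D) f = -(875/867)cos x + (2327/867)sin x
D (E_alpha D) (E_alpha D) f = (2327/867)cos x + (875/867)sin x
E_alpha D (E_alpha D) (E_alpha D) f = (31741/14739)cos x - (27905/14739)sin x


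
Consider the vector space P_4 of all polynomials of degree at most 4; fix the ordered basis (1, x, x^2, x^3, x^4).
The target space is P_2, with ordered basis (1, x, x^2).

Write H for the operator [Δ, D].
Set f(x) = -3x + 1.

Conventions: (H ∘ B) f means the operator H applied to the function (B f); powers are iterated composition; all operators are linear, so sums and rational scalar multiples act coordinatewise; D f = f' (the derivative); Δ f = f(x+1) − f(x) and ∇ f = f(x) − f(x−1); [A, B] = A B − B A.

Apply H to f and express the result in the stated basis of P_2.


D f = -3
Δ D f = 0
Δ f = -3
D Δ f = 0
[Δ, D] f = 0

the image equals g(x) = 0


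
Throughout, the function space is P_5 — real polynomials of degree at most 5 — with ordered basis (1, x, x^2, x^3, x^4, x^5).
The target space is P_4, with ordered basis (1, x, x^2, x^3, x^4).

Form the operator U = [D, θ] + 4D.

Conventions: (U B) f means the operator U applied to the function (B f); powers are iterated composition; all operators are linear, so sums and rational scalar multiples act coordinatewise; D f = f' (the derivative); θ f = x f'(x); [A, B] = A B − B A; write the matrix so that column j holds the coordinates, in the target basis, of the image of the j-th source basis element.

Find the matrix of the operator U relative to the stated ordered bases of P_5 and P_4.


image of 1: 0
image of x: 5
image of x^2: 10x
image of x^3: 15x^2
image of x^4: 20x^3
image of x^5: 25x^4
each image's coordinates form column j of the matrix

the matrix is [[0, 5, 0, 0, 0, 0]; [0, 0, 10, 0, 0, 0]; [0, 0, 0, 15, 0, 0]; [0, 0, 0, 0, 20, 0]; [0, 0, 0, 0, 0, 25]] (rows listed top to bottom)


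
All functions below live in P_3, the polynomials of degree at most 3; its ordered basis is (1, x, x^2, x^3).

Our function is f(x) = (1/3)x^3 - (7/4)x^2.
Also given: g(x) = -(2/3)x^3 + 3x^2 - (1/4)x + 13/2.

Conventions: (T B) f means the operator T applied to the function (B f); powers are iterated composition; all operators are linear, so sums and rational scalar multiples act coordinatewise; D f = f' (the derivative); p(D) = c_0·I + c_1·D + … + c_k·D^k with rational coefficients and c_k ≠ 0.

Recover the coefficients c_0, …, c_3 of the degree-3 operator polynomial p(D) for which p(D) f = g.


c_0 = -2, c_1 = -1/2, c_2 = -1, c_3 = 3/2

D^0 f = (1/3)x^3 - (7/4)x^2
D^1 f = x^2 - (7/2)x
D^2 f = 2x - 7/2
D^3 f = 2
matching coefficients of g against c_0 f + c_1 Df + … from the top degree down determines the c_i
solution: c_0 = -2, c_1 = -1/2, c_2 = -1, c_3 = 3/2


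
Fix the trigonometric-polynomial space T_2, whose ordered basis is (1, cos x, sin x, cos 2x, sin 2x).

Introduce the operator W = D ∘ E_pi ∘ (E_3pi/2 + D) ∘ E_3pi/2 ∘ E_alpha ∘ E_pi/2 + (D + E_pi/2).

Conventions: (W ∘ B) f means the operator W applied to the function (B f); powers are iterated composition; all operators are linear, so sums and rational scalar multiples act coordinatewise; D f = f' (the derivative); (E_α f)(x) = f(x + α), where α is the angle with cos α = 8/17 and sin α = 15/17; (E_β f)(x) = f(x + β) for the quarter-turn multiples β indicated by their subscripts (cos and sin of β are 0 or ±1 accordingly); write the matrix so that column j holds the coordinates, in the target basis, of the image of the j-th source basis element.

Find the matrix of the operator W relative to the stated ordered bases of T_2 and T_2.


the matrix is [[1, 0, 0, 0, 0]; [0, 0, 2, 0, 0]; [0, -2, 0, 0, 0]; [0, 0, 0, 835/289, -60/289]; [0, 0, 0, 60/289, 835/289]] (rows listed top to bottom)

image of 1: 1
image of cos x: -2sin x
image of sin x: 2cos x
image of cos 2x: (835/289)cos 2x + (60/289)sin 2x
image of sin 2x: -(60/289)cos 2x + (835/289)sin 2x
each image's coordinates form column j of the matrix


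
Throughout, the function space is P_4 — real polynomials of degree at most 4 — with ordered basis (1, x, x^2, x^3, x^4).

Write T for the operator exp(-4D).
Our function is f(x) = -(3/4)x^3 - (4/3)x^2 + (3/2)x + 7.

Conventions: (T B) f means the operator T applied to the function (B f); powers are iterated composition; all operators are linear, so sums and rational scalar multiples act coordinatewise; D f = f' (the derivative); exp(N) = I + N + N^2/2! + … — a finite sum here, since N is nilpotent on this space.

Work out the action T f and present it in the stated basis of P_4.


the image equals g(x) = -(3/4)x^3 + (23/3)x^2 - (143/6)x + 83/3

order-1 term: 9x^2 + (32/3)x - 6
order-2 term: -36x - 64/3
order-3 term: 48
the series for exp(-4D) f terminates at order 3
exp(-4D) f = -(3/4)x^3 + (23/3)x^2 - (143/6)x + 83/3


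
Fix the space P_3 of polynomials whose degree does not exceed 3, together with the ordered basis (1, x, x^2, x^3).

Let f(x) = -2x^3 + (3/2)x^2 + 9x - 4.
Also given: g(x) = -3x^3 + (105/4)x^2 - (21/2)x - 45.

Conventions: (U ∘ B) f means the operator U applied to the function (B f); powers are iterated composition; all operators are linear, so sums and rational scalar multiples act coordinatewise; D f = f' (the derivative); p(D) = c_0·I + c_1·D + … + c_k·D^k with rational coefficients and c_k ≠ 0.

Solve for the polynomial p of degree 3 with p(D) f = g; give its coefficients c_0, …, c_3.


p(D) = (3/2)·I − 4·D + D^2 + (1/2)·D^3, i.e. c_0 = 3/2, c_1 = -4, c_2 = 1, c_3 = 1/2

D^0 f = -2x^3 + (3/2)x^2 + 9x - 4
D^1 f = -6x^2 + 3x + 9
D^2 f = -12x + 3
D^3 f = -12
matching coefficients of g against c_0 f + c_1 Df + … from the top degree down determines the c_i
solution: c_0 = 3/2, c_1 = -4, c_2 = 1, c_3 = 1/2


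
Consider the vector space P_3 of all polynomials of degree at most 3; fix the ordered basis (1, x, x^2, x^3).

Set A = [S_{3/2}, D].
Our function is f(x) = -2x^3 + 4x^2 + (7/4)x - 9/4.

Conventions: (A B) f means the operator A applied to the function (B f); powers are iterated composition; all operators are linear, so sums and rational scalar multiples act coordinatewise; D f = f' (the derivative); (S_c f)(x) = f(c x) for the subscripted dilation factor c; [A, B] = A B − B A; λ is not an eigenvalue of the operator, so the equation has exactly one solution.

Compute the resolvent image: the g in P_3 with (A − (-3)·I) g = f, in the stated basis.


g(x) = -(2/3)x^3 + (7/12)x^2 + (7/8)x - 29/48

write g with unknown coordinates in the stated basis and equate coefficients in (A − (-3)·I) g = f
solving from the highest basis element down gives g = -(2/3)x^3 + (7/12)x^2 + (7/8)x - 29/48
check: A g = (9/4)x^2 - (7/8)x - 7/16
so A g − (-3)·g = -2x^3 + 4x^2 + (7/4)x - 9/4 = f ✓


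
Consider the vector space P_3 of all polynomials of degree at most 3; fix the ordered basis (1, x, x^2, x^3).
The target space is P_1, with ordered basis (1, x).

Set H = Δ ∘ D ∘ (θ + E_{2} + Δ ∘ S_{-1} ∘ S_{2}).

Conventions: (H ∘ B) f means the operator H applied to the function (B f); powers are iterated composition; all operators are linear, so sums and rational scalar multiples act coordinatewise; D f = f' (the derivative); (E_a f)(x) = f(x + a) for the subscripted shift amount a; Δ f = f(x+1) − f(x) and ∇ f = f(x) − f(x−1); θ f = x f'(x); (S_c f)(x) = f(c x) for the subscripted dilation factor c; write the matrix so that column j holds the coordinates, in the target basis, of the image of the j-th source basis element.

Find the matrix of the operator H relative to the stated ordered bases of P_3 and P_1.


the matrix is [[0, 0, 6, -24]; [0, 0, 0, 24]] (rows listed top to bottom)

image of 1: 0
image of x: 0
image of x^2: 6
image of x^3: 24x - 24
each image's coordinates form column j of the matrix


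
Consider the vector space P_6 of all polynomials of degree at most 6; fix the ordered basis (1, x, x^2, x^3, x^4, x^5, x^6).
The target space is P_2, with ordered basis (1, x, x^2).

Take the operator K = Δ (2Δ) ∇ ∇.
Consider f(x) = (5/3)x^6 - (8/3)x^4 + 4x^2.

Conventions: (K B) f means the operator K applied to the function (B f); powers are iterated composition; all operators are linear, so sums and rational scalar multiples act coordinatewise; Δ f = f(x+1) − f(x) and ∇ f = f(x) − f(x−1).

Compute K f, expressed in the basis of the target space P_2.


the image equals g(x) = 1200x^2 + 272

∇ f = 10x^5 - 25x^4 + (68/3)x^3 - 9x^2 + (22/3)x - 3
∇ ∇ f = 50x^4 - 200x^3 + 318x^2 - 236x + 74
Δ ∇ ∇ f = 200x^3 - 300x^2 + 236x - 68
(2Δ) ∇ ∇ f = 400x^3 - 600x^2 + 472x - 136
Δ (2Δ) ∇ ∇ f = 1200x^2 + 272


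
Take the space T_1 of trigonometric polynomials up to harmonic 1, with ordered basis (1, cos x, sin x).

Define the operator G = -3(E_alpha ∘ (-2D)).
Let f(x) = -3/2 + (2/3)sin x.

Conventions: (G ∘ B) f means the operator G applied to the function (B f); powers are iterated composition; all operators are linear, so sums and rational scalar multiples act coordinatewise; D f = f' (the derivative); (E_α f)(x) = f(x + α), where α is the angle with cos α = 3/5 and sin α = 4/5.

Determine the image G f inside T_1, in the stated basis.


D f = (2/3)cos x
(-2D) f = -(4/3)cos x
E_alpha (-2D) f = -(4/5)cos x + (16/15)sin x
(-3(E_alpha ∘ (-2D))) f = (12/5)cos x - (16/5)sin x

the result is g(x) = (12/5)cos x - (16/5)sin x


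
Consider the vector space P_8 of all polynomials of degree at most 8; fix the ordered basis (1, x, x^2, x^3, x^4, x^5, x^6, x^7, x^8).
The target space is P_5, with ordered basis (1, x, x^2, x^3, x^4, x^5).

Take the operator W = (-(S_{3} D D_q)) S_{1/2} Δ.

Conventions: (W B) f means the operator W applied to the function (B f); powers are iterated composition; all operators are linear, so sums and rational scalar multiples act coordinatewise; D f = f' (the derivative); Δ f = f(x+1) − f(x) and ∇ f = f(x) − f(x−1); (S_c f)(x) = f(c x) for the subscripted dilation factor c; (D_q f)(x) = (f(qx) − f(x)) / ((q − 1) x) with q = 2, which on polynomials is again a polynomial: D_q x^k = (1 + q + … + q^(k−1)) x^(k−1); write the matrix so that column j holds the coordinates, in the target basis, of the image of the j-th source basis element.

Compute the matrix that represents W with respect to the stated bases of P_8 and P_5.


image of 1: 0
image of x: 0
image of x^2: 0
image of x^3: -9/4
image of x^4: -21x - 9/2
image of x^5: -(2025/16)x^2 - (105/2)x - 15/2
image of x^6: -(2511/4)x^3 - (6075/16)x^2 - 105x - 45/4
image of x^7: -(178605/64)x^4 - (17577/8)x^3 - (14175/16)x^2 - (735/4)x - 63/4
image of x^8: -(92583/8)x^5 - (178605/16)x^4 - 5859x^3 - (14175/8)x^2 - 294x - 21
each image's coordinates form column j of the matrix

the matrix is [[0, 0, 0, -9/4, -9/2, -15/2, -45/4, -63/4, -21]; [0, 0, 0, 0, -21, -105/2, -105, -735/4, -294]; [0, 0, 0, 0, 0, -2025/16, -6075/16, -14175/16, -14175/8]; [0, 0, 0, 0, 0, 0, -2511/4, -17577/8, -5859]; [0, 0, 0, 0, 0, 0, 0, -178605/64, -178605/16]; [0, 0, 0, 0, 0, 0, 0, 0, -92583/8]] (rows listed top to bottom)


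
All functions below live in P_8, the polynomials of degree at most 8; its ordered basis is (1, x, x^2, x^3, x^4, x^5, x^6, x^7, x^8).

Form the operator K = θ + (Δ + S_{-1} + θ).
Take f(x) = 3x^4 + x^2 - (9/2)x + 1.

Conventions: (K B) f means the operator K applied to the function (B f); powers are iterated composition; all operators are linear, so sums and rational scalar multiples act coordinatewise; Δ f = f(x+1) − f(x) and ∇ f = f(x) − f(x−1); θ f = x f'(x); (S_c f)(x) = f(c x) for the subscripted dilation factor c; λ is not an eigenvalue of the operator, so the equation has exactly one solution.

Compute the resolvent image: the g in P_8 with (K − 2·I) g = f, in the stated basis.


write g with unknown coordinates in the stated basis and equate coefficients in (K − 2·I) g = f
solving from the highest basis element down gives g = (3/7)x^4 - (4/7)x^3 + (1/21)x^2 + (193/42)x + 7/2
check: K g = (27/7)x^4 - (8/7)x^3 + (23/21)x^2 + (197/42)x + 8
so K g − 2·g = 3x^4 + x^2 - (9/2)x + 1 = f ✓

the result is g(x) = (3/7)x^4 - (4/7)x^3 + (1/21)x^2 + (193/42)x + 7/2


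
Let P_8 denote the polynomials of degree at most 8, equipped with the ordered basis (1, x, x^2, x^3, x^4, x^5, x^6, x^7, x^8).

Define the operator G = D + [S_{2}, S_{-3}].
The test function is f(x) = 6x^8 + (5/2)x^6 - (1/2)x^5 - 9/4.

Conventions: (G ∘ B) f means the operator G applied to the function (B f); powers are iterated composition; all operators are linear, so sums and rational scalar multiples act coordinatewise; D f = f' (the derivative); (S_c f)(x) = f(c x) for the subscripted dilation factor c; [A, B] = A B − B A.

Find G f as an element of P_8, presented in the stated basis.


D f = 48x^7 + 15x^5 - (5/2)x^4
S_{-3} f = 39366x^8 + (3645/2)x^6 + (243/2)x^5 - 9/4
S_{2} S_{-3} f = 10077696x^8 + 116640x^6 + 3888x^5 - 9/4
S_{2} f = 1536x^8 + 160x^6 - 16x^5 - 9/4
S_{-3} S_{2} f = 10077696x^8 + 116640x^6 + 3888x^5 - 9/4
[S_{2}, S_{-3}] f = 0
(D + [S_{2}, S_{-3}]) f = 48x^7 + 15x^5 - (5/2)x^4

the image equals g(x) = 48x^7 + 15x^5 - (5/2)x^4


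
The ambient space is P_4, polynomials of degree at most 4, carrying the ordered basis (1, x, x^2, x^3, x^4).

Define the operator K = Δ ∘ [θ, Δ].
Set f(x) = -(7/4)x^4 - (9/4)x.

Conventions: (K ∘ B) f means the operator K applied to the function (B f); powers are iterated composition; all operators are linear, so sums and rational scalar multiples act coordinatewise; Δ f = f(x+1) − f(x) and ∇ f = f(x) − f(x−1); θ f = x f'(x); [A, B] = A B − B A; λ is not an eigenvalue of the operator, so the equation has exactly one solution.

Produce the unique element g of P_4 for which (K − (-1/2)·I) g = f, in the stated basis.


write g with unknown coordinates in the stated basis and equate coefficients in (K − (-1/2)·I) g = f
solving from the highest basis element down gives g = -(7/2)x^4 - 84x^2 - (513/2)x - 532
check: K g = 42x^2 + 126x + 266
so K g − (-1/2)·g = -(7/4)x^4 - (9/4)x = f ✓

the result is g(x) = -(7/2)x^4 - 84x^2 - (513/2)x - 532


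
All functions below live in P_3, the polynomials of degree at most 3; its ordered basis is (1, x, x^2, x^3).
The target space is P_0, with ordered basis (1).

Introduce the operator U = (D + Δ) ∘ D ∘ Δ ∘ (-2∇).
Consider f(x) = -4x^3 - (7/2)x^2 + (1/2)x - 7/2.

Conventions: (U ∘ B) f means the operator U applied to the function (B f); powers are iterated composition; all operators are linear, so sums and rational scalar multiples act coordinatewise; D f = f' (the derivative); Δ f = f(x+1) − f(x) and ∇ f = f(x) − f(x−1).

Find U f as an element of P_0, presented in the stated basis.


the image equals g(x) = 0

∇ f = -12x^2 + 5x
(-2∇) f = 24x^2 - 10x
Δ (-2∇) f = 48x + 14
D Δ (-2∇) f = 48
D D Δ (-2∇) f = 0
Δ D Δ (-2∇) f = 0
(D + Δ) D Δ (-2∇) f = 0


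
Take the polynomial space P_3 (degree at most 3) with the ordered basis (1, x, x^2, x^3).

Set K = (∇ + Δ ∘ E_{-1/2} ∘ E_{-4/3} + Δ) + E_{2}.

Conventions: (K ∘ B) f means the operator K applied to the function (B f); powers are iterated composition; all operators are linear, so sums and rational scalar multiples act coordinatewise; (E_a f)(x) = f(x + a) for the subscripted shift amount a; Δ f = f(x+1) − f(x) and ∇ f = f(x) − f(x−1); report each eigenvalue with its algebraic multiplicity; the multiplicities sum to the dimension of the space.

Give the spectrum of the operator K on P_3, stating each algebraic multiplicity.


λ = 1 (multiplicity 4)

image of 1: 1
image of x: x + 5
image of x^2: x^2 + 10x + 4/3
image of x^3: x^3 + 15x^2 + 4x + 187/12
the matrix is upper triangular; its diagonal is (1, 1, 1, 1)
for a triangular matrix the eigenvalues are the diagonal entries, with algebraic multiplicity their repetition count


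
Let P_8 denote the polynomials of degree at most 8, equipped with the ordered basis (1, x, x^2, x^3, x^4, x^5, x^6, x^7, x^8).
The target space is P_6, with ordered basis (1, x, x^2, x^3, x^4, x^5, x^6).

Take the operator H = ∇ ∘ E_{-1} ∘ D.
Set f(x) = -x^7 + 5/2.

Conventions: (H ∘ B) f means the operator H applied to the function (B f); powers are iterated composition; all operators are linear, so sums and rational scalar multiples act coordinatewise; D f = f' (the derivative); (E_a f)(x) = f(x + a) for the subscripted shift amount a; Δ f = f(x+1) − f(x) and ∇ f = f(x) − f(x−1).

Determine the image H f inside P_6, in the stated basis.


D f = -7x^6
E_{-1} D f = -7x^6 + 42x^5 - 105x^4 + 140x^3 - 105x^2 + 42x - 7
∇ E_{-1} D f = -42x^5 + 315x^4 - 980x^3 + 1575x^2 - 1302x + 441

the image equals g(x) = -42x^5 + 315x^4 - 980x^3 + 1575x^2 - 1302x + 441


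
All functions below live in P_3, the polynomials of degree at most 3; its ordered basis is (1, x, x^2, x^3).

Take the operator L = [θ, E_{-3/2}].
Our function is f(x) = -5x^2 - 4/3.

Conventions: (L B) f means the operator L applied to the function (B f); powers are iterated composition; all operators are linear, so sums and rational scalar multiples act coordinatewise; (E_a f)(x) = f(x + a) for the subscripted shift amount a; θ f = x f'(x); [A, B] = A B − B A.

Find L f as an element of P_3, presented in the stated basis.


the image equals g(x) = -15x + 45/2

E_{-3/2} f = -5x^2 + 15x - 151/12
θ E_{-3/2} f = -10x^2 + 15x
θ f = -10x^2
E_{-3/2} θ f = -10x^2 + 30x - 45/2
[θ, E_{-3/2}] f = -15x + 45/2


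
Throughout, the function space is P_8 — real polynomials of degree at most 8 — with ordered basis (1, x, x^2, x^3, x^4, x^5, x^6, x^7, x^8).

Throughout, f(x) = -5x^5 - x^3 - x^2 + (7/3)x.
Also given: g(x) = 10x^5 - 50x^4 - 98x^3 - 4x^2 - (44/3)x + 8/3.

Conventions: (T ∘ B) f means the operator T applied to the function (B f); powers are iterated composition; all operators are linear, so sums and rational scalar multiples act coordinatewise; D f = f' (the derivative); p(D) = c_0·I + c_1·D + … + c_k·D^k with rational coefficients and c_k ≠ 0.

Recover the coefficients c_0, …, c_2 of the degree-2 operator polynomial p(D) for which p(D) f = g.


c_0 = -2, c_1 = 2, c_2 = 1

D^0 f = -5x^5 - x^3 - x^2 + (7/3)x
D^1 f = -25x^4 - 3x^2 - 2x + 7/3
D^2 f = -100x^3 - 6x - 2
matching coefficients of g against c_0 f + c_1 Df + … from the top degree down determines the c_i
solution: c_0 = -2, c_1 = 2, c_2 = 1


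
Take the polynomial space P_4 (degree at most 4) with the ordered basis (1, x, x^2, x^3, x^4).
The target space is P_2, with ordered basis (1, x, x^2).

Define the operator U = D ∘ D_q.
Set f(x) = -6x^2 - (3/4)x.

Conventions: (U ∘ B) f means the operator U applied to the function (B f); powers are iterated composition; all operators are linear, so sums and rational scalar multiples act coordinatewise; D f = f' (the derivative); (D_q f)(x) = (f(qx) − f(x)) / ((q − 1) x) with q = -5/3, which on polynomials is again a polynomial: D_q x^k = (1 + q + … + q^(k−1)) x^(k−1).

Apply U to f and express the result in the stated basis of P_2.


the image equals g(x) = 4

D_q f = 4x - 3/4
D D_q f = 4


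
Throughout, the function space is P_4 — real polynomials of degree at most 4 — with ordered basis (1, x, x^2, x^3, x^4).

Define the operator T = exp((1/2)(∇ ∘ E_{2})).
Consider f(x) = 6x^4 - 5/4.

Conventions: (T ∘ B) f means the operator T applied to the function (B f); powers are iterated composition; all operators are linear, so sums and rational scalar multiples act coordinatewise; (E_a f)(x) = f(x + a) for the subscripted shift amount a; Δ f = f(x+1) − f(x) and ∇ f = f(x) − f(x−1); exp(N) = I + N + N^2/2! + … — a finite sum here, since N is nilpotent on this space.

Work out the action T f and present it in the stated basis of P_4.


the image equals g(x) = 6x^4 + 12x^3 + 63x^2 + 141x + 1121/8

order-1 term: 12x^3 + 54x^2 + 84x + 45
order-2 term: 9x^2 + 54x + 165/2
order-3 term: 3x + 27/2
order-4 term: 3/8
the series for exp((1/2)(∇ ∘ E_{2})) f terminates at order 4
exp((1/2)(∇ ∘ E_{2})) f = 6x^4 + 12x^3 + 63x^2 + 141x + 1121/8


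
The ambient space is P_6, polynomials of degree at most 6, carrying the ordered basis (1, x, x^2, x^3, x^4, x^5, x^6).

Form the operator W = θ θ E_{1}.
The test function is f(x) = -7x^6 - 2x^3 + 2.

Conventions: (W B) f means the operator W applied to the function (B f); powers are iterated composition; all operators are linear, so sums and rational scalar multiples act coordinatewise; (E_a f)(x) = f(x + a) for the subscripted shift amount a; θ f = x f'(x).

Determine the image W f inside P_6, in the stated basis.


the image equals g(x) = -252x^6 - 1050x^5 - 1680x^4 - 1278x^3 - 444x^2 - 48x

E_{1} f = -7x^6 - 42x^5 - 105x^4 - 142x^3 - 111x^2 - 48x - 7
θ E_{1} f = -42x^6 - 210x^5 - 420x^4 - 426x^3 - 222x^2 - 48x
θ θ E_{1} f = -252x^6 - 1050x^5 - 1680x^4 - 1278x^3 - 444x^2 - 48x


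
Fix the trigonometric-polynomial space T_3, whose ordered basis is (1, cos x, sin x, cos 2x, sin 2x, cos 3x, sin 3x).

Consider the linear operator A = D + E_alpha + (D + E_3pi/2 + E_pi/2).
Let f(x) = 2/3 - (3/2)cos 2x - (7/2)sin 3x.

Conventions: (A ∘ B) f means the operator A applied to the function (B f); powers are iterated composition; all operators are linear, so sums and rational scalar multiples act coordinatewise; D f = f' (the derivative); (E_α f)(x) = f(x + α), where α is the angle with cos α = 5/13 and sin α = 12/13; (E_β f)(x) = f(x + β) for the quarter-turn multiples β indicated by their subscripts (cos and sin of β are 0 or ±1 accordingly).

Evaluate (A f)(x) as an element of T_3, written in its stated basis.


the result is g(x) = 2 + (1371/338)cos 2x + (1194/169)sin 2x - (43239/2197)cos 3x + (14245/4394)sin 3x

D f = 3sin 2x - (21/2)cos 3x
E_alpha f = 2/3 + (357/338)cos 2x + (180/169)sin 2x + (2898/2197)cos 3x + (14245/4394)sin 3x
D f = 3sin 2x - (21/2)cos 3x
E_3pi/2 f = 2/3 + (3/2)cos 2x - (7/2)cos 3x
E_pi/2 f = 2/3 + (3/2)cos 2x + (7/2)cos 3x
(D + E_3pi/2 + E_pi/2) f = 4/3 + 3cos 2x + 3sin 2x - (21/2)cos 3x
(D + E_alpha + (D + E_3pi/2 + E_pi/2)) f = 2 + (1371/338)cos 2x + (1194/169)sin 2x - (43239/2197)cos 3x + (14245/4394)sin 3x


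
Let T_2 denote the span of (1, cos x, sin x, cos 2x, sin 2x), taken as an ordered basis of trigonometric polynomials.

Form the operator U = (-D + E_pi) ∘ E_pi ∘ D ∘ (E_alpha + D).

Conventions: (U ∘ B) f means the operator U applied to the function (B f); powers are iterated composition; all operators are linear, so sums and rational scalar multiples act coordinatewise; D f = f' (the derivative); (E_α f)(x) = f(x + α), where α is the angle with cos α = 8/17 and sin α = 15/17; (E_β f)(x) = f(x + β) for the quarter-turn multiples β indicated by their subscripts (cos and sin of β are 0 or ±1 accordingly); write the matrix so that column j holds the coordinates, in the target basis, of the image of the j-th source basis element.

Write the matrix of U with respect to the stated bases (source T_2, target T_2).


image of 1: 0
image of cos x: -(40/17)cos x + (24/17)sin x
image of sin x: -(24/17)cos x - (40/17)sin x
image of cos 2x: -(2280/289)cos 2x - (2950/289)sin 2x
image of sin 2x: (2950/289)cos 2x - (2280/289)sin 2x
each image's coordinates form column j of the matrix

the matrix is [[0, 0, 0, 0, 0]; [0, -40/17, -24/17, 0, 0]; [0, 24/17, -40/17, 0, 0]; [0, 0, 0, -2280/289, 2950/289]; [0, 0, 0, -2950/289, -2280/289]] (rows listed top to bottom)


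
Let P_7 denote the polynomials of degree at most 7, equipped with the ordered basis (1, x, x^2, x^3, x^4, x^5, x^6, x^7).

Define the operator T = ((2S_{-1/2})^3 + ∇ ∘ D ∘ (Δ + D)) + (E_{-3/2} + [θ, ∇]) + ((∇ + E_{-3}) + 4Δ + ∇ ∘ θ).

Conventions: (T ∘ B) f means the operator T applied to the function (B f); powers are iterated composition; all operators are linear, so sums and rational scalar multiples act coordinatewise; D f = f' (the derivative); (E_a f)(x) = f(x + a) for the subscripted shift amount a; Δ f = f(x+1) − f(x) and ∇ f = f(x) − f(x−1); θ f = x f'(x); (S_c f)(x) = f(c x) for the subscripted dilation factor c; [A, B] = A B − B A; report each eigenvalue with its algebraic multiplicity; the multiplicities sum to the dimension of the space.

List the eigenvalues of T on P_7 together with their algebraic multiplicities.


λ = 1 (multiplicity 1), λ = 127/64 (multiplicity 1), λ = 8191/4096 (multiplicity 1), λ = 524287/262144 (multiplicity 1), λ = 65537/32768 (multiplicity 1), λ = 1025/512 (multiplicity 1), λ = 17/8 (multiplicity 1), λ = 10 (multiplicity 1)

image of 1: 10
image of x: x + 1/2
image of x^2: (17/8)x^2 + 3x + 57/4
image of x^3: (127/64)x^3 + (15/2)x^2 + (159/4)x - 107/8
image of x^4: (1025/512)x^4 + 14x^3 + (147/2)x^2 - (99/2)x + 1233/16
image of x^5: (8191/4096)x^5 + (45/2)x^4 + (225/2)x^3 - (455/4)x^2 + (6085/16)x - 6899/32
image of x^6: (65537/32768)x^6 + 33x^5 + (615/4)x^4 - (415/2)x^3 + (18015/16)x^2 - (20601/16)x + 45657/64
image of x^7: (524287/262144)x^7 + (91/2)x^6 + (777/4)x^5 - (2625/8)x^4 + (41475/16)x^3 - (143535/32)x^2 + (319151/64)x - 274315/128
the matrix is upper triangular; its diagonal is (10, 1, 17/8, 127/64, 1025/512, 8191/4096, 65537/32768, 524287/262144)
for a triangular matrix the eigenvalues are the diagonal entries, with algebraic multiplicity their repetition count


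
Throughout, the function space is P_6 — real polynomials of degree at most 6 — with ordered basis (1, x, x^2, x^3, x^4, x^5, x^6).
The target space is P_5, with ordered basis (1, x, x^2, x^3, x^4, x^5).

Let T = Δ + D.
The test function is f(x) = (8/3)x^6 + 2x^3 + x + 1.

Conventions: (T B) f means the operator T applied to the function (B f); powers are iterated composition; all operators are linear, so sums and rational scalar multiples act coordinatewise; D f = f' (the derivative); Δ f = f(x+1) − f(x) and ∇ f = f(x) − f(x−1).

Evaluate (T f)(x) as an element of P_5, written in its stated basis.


the result is g(x) = 32x^5 + 40x^4 + (160/3)x^3 + 52x^2 + 22x + 20/3

Δ f = 16x^5 + 40x^4 + (160/3)x^3 + 46x^2 + 22x + 17/3
D f = 16x^5 + 6x^2 + 1
(Δ + D) f = 32x^5 + 40x^4 + (160/3)x^3 + 52x^2 + 22x + 20/3


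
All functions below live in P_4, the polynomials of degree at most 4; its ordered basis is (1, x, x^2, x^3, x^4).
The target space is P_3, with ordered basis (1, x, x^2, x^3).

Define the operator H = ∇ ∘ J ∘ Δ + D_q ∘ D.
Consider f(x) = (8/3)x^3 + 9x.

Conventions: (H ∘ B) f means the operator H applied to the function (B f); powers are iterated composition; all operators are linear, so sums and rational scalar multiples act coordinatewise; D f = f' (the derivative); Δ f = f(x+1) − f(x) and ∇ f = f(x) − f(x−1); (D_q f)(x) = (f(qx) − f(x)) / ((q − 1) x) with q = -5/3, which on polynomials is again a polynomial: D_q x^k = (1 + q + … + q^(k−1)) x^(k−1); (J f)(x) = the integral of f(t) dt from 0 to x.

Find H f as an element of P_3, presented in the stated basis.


Δ f = 8x^2 + 8x + 35/3
J Δ f = (8/3)x^3 + 4x^2 + (35/3)x
∇ J Δ f = 8x^2 + 31/3
D f = 8x^2 + 9
D_q D f = -(16/3)x
(∇ ∘ J ∘ Δ + D_q ∘ D) f = 8x^2 - (16/3)x + 31/3

g(x) = 8x^2 - (16/3)x + 31/3


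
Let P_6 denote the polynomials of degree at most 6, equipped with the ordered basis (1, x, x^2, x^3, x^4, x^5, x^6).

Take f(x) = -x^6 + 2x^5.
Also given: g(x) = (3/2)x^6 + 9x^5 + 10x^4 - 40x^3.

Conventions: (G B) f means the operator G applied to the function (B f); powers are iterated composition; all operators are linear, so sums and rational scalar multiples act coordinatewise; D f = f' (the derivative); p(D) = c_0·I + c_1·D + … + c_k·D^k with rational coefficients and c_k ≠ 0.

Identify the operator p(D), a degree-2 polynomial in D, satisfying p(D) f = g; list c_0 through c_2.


D^0 f = -x^6 + 2x^5
D^1 f = -6x^5 + 10x^4
D^2 f = -30x^4 + 40x^3
matching coefficients of g against c_0 f + c_1 Df + … from the top degree down determines the c_i
solution: c_0 = -3/2, c_1 = -2, c_2 = -1

c_0 = -3/2, c_1 = -2, c_2 = -1


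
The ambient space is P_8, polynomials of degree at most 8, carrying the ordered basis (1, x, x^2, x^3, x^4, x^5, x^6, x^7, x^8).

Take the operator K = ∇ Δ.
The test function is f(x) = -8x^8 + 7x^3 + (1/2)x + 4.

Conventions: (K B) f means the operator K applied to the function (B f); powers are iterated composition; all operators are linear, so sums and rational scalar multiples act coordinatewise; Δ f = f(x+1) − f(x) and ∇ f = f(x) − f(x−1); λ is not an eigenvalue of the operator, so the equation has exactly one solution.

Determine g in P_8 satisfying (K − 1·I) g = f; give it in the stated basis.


the image equals g(x) = 8x^8 + 448x^6 + 14560x^4 - 7x^3 + 188608x^2 - (85/2)x + 407244

write g with unknown coordinates in the stated basis and equate coefficients in (K − 1·I) g = f
solving from the highest basis element down gives g = 8x^8 + 448x^6 + 14560x^4 - 7x^3 + 188608x^2 - (85/2)x + 407244
check: K g = 448x^6 + 14560x^4 + 188608x^2 - 42x + 407248
so K g − 1·g = -8x^8 + 7x^3 + (1/2)x + 4 = f ✓


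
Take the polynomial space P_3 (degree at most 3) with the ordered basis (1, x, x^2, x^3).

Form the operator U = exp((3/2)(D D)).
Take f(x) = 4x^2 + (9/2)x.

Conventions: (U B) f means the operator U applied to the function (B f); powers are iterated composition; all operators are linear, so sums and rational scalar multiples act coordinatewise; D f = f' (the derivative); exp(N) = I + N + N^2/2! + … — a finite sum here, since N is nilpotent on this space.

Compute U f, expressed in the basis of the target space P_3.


order-1 term: 12
the series for exp((3/2)(D D)) f terminates at order 1
exp((3/2)(D D)) f = 4x^2 + (9/2)x + 12

the image equals g(x) = 4x^2 + (9/2)x + 12
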